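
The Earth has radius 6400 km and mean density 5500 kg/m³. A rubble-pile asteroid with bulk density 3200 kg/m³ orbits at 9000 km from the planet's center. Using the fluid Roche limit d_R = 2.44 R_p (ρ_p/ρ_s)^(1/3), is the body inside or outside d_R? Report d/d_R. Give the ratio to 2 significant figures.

inside; d/d_R ≈ 0.48

d_R = 2.44 × (6400 km) × (5500/3200)^(1/3) = 18710 km
d/d_R = (9000) / (18710) = 0.48
Since d/d_R < 1, the body is inside the Roche limit.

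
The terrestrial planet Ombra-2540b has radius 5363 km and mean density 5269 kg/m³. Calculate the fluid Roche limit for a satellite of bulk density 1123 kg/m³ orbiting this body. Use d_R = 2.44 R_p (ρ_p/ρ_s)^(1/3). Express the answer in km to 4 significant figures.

21910 km

d_R = 2.44 × 5363 km × (5269/1123)^(1/3)
    = 21910 km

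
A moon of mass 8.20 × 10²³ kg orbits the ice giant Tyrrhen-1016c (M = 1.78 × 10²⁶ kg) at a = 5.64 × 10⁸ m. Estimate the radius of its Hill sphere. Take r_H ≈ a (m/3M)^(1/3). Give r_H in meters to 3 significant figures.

r_H ≈ a (m/3M)^(1/3)
    = (5.64 × 10⁸) × (8.20 × 10²³ / (3 × 1.78 × 10²⁶))^(1/3)
    = 6.51 × 10⁷ m

6.51 × 10⁷ m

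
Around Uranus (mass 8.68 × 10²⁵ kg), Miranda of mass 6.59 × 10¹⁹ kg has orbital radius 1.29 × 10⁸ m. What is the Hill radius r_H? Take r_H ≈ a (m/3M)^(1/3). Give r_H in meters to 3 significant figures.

r_H ≈ a (m/3M)^(1/3)
    = (1.29 × 10⁸) × (6.59 × 10¹⁹ / (3 × 8.68 × 10²⁵))^(1/3)
    = 8.16 × 10⁵ m

8.16 × 10⁵ m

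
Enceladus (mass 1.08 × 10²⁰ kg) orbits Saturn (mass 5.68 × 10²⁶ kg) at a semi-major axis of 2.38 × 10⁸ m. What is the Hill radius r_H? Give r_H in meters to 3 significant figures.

9.49 × 10⁵ m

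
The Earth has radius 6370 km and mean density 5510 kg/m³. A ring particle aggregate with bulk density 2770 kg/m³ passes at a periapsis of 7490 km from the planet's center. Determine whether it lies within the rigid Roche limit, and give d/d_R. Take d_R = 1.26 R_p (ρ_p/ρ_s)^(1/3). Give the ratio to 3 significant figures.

inside; d/d_R ≈ 0.742

d_R = 1.26 × (6370 km) × (5510/2770)^(1/3) = 10090 km
d/d_R = (7490) / (10090) = 0.742
Since d/d_R < 1, the body is inside the Roche limit.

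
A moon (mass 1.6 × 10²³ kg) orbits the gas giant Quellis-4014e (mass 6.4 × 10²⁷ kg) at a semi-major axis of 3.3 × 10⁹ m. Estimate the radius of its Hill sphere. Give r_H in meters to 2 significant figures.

r_H ≈ a (m/3M)^(1/3)
    = (3.3 × 10⁹) × (1.6 × 10²³ / (3 × 6.4 × 10²⁷))^(1/3)
    = 6.7 × 10⁷ m

6.7 × 10⁷ m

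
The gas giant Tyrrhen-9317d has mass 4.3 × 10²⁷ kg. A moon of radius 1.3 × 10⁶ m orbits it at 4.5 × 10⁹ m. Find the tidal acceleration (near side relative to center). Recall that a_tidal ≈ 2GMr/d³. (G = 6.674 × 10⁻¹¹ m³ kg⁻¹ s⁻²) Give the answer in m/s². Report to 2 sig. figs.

8.2 × 10⁻⁶ m/s²

Δa = 2GMr/d³
   = 2 × (6.674 × 10⁻¹¹) × (4.3 × 10²⁷) × (1.3 × 10⁶) / (4.5 × 10⁹)³
   = 8.2 × 10⁻⁶ m/s²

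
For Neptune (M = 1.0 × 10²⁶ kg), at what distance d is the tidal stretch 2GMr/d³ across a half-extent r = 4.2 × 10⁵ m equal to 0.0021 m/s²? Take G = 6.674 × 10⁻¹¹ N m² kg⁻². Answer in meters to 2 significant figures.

1.4 × 10⁸ m

2GMr/d³ = a_tidal  ⇒  d = (2GMr / a_tidal)^(1/3)
d = (2 × 6.674×10⁻¹¹ × (1.0 × 10²⁶) × (4.2 × 10⁵) / (0.0021))^(1/3)
  = 1.4 × 10⁸ m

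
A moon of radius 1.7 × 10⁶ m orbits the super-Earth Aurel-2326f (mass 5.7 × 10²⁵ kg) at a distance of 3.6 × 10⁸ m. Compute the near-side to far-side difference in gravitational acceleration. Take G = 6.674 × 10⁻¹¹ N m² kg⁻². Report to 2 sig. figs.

Δg = 4GMr/d³
   = 4 × (6.674 × 10⁻¹¹) × (5.7 × 10²⁵) × (1.7 × 10⁶) / (3.6 × 10⁸)³
   = 5.5 × 10⁻⁴ m/s²

5.5 × 10⁻⁴ m/s²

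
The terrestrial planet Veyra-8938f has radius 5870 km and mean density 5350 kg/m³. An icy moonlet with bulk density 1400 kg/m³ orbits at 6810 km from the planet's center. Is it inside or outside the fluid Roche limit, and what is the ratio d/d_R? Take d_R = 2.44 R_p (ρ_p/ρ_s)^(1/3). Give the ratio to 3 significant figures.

d_R = 2.44 × (5870 km) × (5350/1400)^(1/3) = 22390 km
d/d_R = (6810) / (22390) = 0.304
Since d/d_R < 1, the body is inside the Roche limit.

inside; d/d_R ≈ 0.304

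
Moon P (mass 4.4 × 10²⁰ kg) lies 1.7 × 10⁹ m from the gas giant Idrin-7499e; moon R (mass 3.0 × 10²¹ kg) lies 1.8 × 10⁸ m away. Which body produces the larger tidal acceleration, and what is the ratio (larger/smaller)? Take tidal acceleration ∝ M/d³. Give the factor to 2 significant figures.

Moon R, by a factor of ≈ 5700

Tidal acceleration ∝ M/d³, so compare M/d³ for each.
Moon P: (4.4 × 10²⁰) / (1.7 × 10⁹)³ = 8.956 × 10⁻⁸
Moon R: (3.0 × 10²¹) / (1.8 × 10⁸)³ = 5.144 × 10⁻⁴
Ratio (larger/smaller) = 5700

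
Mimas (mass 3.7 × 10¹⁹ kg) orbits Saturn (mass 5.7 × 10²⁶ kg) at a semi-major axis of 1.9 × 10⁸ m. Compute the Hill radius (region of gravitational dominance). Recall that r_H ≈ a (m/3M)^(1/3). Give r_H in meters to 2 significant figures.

r_H ≈ a (m/3M)^(1/3)
    = (1.9 × 10⁸) × (3.7 × 10¹⁹ / (3 × 5.7 × 10²⁶))^(1/3)
    = 5.3 × 10⁵ m

5.3 × 10⁵ m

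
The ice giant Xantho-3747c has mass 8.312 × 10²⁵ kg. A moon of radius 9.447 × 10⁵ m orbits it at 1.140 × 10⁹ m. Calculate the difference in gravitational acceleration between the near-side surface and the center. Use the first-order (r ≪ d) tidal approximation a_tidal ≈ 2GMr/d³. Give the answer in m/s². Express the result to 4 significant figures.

Δa = 2GMr/d³
   = 2 × (6.674 × 10⁻¹¹) × (8.312 × 10²⁵) × (9.447 × 10⁵) / (1.140 × 10⁹)³
   = 7.075 × 10⁻⁶ m/s²

7.075 × 10⁻⁶ m/s²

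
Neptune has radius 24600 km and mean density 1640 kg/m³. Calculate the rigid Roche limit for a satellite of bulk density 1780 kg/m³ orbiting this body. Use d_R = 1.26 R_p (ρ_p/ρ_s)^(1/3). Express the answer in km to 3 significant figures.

d_R = 1.26 × 24600 km × (1640/1780)^(1/3)
    = 30200 km

30200 km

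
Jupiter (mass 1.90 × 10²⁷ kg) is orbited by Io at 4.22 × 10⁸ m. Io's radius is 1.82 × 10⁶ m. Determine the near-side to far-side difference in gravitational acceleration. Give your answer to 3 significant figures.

1.23 × 10⁻² m/s²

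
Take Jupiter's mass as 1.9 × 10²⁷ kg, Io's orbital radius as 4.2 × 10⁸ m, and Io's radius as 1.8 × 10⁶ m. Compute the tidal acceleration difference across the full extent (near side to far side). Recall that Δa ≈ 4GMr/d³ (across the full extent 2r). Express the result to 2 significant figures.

1.2 × 10⁻² m/s²

Δg = 4GMr/d³
   = 4 × (6.674 × 10⁻¹¹) × (1.9 × 10²⁷) × (1.8 × 10⁶) / (4.2 × 10⁸)³
   = 1.2 × 10⁻² m/s²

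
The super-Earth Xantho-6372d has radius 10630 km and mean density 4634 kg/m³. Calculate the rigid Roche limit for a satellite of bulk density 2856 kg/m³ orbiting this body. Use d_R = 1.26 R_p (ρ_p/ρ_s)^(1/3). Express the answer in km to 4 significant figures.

d_R = 1.26 × 10630 km × (4634/2856)^(1/3)
    = 15740 km

15740 km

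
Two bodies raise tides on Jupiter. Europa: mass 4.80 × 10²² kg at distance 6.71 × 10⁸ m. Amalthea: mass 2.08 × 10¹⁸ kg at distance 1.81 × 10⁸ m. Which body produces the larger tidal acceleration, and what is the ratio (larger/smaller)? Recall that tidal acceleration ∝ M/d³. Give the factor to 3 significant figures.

Tidal acceleration ∝ M/d³, so compare M/d³ for each.
Europa: (4.80 × 10²²) / (6.71 × 10⁸)³ = 1.589 × 10⁻⁴
Amalthea: (2.08 × 10¹⁸) / (1.81 × 10⁸)³ = 3.508 × 10⁻⁷
Ratio (larger/smaller) = 453

Europa, by a factor of ≈ 453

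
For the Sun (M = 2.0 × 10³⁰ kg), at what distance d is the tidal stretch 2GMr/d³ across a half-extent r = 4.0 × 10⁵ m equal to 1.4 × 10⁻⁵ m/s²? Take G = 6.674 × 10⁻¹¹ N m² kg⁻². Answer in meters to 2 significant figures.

2GMr/d³ = a_tidal  ⇒  d = (2GMr / a_tidal)^(1/3)
d = (2 × 6.674×10⁻¹¹ × (2.0 × 10³⁰) × (4.0 × 10⁵) / (1.4 × 10⁻⁵))^(1/3)
  = 2.0 × 10¹⁰ m

2.0 × 10¹⁰ m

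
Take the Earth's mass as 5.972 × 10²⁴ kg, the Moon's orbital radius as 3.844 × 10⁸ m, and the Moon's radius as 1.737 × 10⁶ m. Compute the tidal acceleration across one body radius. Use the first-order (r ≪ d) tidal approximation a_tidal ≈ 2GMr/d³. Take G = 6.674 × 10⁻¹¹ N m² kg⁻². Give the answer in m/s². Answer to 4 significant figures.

2.438 × 10⁻⁵ m/s²

The tidal stretch is the gradient of GM/d² times the body's extent r, hence the 1/d³ dependence.
a_tidal = 2GMr/d³
        = 2 × (6.674 × 10⁻¹¹) × (5.972 × 10²⁴) × (1.737 × 10⁶) / (3.844 × 10⁸)³
        = 2.438 × 10⁻⁵ m/s²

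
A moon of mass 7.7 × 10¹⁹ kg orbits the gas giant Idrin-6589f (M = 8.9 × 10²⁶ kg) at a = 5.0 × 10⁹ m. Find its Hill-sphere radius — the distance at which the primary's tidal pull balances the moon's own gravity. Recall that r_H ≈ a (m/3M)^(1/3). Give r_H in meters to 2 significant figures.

1.5 × 10⁷ m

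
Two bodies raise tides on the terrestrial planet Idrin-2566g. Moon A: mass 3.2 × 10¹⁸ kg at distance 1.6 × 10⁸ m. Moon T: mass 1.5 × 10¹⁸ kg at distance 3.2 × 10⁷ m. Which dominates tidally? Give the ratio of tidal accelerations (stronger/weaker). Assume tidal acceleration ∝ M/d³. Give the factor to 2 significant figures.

Moon T, by a factor of ≈ 59

Tidal acceleration ∝ M/d³, so compare M/d³ for each.
Moon A: (3.2 × 10¹⁸) / (1.6 × 10⁸)³ = 7.812 × 10⁻⁷
Moon T: (1.5 × 10¹⁸) / (3.2 × 10⁷)³ = 4.578 × 10⁻⁵
Ratio (larger/smaller) = 59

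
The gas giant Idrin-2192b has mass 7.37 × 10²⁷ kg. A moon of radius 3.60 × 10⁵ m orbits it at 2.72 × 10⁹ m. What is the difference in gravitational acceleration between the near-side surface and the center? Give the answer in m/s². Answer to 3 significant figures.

Δa = 2GMr/d³
   = 2 × (6.674 × 10⁻¹¹) × (7.37 × 10²⁷) × (3.60 × 10⁵) / (2.72 × 10⁹)³
   = 1.76 × 10⁻⁵ m/s²

1.76 × 10⁻⁵ m/s²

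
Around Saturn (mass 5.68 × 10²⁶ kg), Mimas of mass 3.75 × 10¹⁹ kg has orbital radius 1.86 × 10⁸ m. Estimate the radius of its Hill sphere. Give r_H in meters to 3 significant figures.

r_H ≈ a (m/3M)^(1/3)
    = (1.86 × 10⁸) × (3.75 × 10¹⁹ / (3 × 5.68 × 10²⁶))^(1/3)
    = 5.21 × 10⁵ m

5.21 × 10⁵ m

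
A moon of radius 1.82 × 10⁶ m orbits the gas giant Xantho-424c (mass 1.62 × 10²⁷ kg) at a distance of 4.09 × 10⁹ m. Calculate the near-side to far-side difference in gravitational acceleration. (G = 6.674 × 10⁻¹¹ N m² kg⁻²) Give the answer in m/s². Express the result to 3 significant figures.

Differencing GM/(d−r)² and GM/(d+r)² to first order in r/d gives 4GMr/d³.
Δg = 4GMr/d³
   = 4 × (6.674 × 10⁻¹¹) × (1.62 × 10²⁷) × (1.82 × 10⁶) / (4.09 × 10⁹)³
   = 1.15 × 10⁻⁵ m/s²

1.15 × 10⁻⁵ m/s²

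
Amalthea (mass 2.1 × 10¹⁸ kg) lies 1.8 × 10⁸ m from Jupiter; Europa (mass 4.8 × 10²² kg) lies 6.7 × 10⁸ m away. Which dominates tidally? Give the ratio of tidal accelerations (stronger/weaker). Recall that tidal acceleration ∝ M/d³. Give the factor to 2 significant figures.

Tidal acceleration ∝ M/d³, so compare M/d³ for each.
Amalthea: (2.1 × 10¹⁸) / (1.8 × 10⁸)³ = 3.601 × 10⁻⁷
Europa: (4.8 × 10²²) / (6.7 × 10⁸)³ = 1.596 × 10⁻⁴
Ratio (larger/smaller) = 440

Europa, by a factor of ≈ 440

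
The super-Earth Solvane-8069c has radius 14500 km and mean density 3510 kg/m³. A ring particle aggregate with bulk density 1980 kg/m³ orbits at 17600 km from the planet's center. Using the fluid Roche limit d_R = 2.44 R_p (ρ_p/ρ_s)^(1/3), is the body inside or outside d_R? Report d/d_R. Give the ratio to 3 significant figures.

inside; d/d_R ≈ 0.411

d_R = 2.44 × (14500 km) × (3510/1980)^(1/3) = 42820 km
d/d_R = (17600) / (42820) = 0.411
Since d/d_R < 1, the body is inside the Roche limit.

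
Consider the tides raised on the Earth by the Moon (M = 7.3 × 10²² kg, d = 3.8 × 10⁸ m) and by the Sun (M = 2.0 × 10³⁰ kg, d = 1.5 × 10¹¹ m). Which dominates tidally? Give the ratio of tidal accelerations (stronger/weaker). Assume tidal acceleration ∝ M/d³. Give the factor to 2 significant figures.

The Moon, by a factor of ≈ 2.2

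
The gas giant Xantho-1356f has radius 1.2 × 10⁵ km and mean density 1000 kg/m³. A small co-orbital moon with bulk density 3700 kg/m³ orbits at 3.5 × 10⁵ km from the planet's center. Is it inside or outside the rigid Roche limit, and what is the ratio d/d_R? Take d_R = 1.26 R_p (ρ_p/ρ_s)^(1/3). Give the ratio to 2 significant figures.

outside; d/d_R ≈ 3.6

d_R = 1.26 × (1.2 × 10⁵ km) × (1000/3700)^(1/3) = 97760 km
d/d_R = (3.5 × 10⁵) / (97760) = 3.6
Since d/d_R > 1, the body is outside the Roche limit.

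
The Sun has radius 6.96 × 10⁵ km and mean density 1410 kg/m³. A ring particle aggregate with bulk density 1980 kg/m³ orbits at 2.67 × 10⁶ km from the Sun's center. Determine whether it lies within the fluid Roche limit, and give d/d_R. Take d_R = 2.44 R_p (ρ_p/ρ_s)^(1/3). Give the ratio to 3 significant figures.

d_R = 2.44 × (6.96 × 10⁵ km) × (1410/1980)^(1/3) = 1.517 × 10⁶ km
d/d_R = (2.67 × 10⁶) / (1.517 × 10⁶) = 1.76
Since d/d_R > 1, the body is outside the Roche limit.

outside; d/d_R ≈ 1.76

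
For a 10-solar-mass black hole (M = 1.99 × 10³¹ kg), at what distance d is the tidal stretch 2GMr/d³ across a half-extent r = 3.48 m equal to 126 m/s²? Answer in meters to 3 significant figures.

4.19 × 10⁶ m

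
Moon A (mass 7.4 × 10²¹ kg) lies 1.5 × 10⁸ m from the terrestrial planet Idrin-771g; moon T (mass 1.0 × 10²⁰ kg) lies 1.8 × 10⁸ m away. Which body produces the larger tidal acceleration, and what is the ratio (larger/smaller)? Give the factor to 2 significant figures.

Tidal stretch scales as M/d³; compute that for each body.
Moon A: (7.4 × 10²¹) / (1.5 × 10⁸)³ = 2.193 × 10⁻³
Moon T: (1.0 × 10²⁰) / (1.8 × 10⁸)³ = 1.715 × 10⁻⁵
Ratio (larger/smaller) = 130

Moon A, by a factor of ≈ 130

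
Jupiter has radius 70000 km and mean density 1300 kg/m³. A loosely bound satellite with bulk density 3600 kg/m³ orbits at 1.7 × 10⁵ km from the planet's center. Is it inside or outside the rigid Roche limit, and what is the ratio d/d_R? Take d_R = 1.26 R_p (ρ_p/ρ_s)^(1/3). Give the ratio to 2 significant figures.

outside; d/d_R ≈ 2.7

d_R = 1.26 × (70000 km) × (1300/3600)^(1/3) = 62810 km
d/d_R = (1.7 × 10⁵) / (62810) = 2.7
Since d/d_R > 1, the body is outside the Roche limit.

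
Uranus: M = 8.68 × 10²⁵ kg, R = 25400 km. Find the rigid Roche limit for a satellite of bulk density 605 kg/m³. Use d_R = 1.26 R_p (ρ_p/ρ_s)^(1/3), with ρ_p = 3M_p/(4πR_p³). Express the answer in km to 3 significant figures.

40900 km

ρ_p = 3M_p/(4πR_p³) = 3 × (8.68 × 10²⁵) / (4π × (2.54 × 10⁷ m)³) = 1260 kg/m³
d_R = 1.26 × 25400 km × (1260/605)^(1/3)
    = 40900 km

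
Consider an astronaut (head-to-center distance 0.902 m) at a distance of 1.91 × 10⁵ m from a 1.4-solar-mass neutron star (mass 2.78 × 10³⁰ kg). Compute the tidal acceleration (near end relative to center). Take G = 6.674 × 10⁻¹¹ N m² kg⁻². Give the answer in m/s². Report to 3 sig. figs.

The tidal stretch is the gradient of GM/d² times the body's extent r, hence the 1/d³ dependence.
Δa = 2GMr/d³
   = 2 × (6.674 × 10⁻¹¹) × (2.78 × 10³⁰) × (0.902) / (1.91 × 10⁵)³
   = 4.80 × 10⁴ m/s²

4.80 × 10⁴ m/s²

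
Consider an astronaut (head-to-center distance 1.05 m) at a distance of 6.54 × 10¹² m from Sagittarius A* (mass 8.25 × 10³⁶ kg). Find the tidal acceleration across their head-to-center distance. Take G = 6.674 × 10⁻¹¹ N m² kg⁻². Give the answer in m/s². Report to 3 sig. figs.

a_tidal = 2GMr/d³
        = 2 × (6.674 × 10⁻¹¹) × (8.25 × 10³⁶) × (1.05) / (6.54 × 10¹²)³
        = 4.13 × 10⁻¹² m/s²

4.13 × 10⁻¹² m/s²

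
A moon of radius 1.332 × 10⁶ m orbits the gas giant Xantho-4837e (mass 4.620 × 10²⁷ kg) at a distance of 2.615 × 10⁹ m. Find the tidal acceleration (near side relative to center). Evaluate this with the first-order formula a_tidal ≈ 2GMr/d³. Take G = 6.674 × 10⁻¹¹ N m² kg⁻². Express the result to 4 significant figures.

4.594 × 10⁻⁵ m/s²

Since r ≪ d, expand the inverse-square field across one radius to get the leading 2GMr/d³ term.
Δg = 2GMr/d³
   = 2 × (6.674 × 10⁻¹¹) × (4.620 × 10²⁷) × (1.332 × 10⁶) / (2.615 × 10⁹)³
   = 4.594 × 10⁻⁵ m/s²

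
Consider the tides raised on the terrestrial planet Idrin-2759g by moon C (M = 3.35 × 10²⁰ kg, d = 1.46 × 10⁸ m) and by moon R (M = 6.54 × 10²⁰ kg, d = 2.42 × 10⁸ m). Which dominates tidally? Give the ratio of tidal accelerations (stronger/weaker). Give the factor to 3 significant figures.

Tidal stretch scales as M/d³; compute that for each body.
Moon C: (3.35 × 10²⁰) / (1.46 × 10⁸)³ = 1.076 × 10⁻⁴
Moon R: (6.54 × 10²⁰) / (2.42 × 10⁸)³ = 4.615 × 10⁻⁵
Ratio (larger/smaller) = 2.33

Moon C, by a factor of ≈ 2.33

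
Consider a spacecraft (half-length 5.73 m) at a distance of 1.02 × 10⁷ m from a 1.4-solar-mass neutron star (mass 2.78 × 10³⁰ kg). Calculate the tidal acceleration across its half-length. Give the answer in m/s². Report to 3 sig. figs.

Δg = 2GMr/d³
   = 2 × (6.674 × 10⁻¹¹) × (2.78 × 10³⁰) × (5.73) / (1.02 × 10⁷)³
   = 2.00 m/s²

2.00 m/s²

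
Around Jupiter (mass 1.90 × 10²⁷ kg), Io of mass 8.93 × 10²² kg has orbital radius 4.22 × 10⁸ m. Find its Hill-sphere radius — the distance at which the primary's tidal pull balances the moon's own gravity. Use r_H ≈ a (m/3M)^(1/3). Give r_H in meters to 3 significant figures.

r_H ≈ a (m/3M)^(1/3)
    = (4.22 × 10⁸) × (8.93 × 10²² / (3 × 1.90 × 10²⁷))^(1/3)
    = 1.06 × 10⁷ m

1.06 × 10⁷ m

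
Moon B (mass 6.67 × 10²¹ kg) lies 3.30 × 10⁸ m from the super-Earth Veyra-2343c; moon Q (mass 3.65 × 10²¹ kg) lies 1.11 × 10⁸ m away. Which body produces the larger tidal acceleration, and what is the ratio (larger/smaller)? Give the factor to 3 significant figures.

Compare M/d³ for the two perturbers:
Moon B: (6.67 × 10²¹) / (3.30 × 10⁸)³ = 1.856 × 10⁻⁴
Moon Q: (3.65 × 10²¹) / (1.11 × 10⁸)³ = 2.669 × 10⁻³
Ratio (larger/smaller) = 14.4

Moon Q, by a factor of ≈ 14.4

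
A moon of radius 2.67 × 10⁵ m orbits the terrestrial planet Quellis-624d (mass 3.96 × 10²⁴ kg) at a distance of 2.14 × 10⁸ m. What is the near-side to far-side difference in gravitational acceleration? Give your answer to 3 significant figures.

2.88 × 10⁻⁵ m/s²

Δg = 4GMr/d³
   = 4 × (6.674 × 10⁻¹¹) × (3.96 × 10²⁴) × (2.67 × 10⁵) / (2.14 × 10⁸)³
   = 2.88 × 10⁻⁵ m/s²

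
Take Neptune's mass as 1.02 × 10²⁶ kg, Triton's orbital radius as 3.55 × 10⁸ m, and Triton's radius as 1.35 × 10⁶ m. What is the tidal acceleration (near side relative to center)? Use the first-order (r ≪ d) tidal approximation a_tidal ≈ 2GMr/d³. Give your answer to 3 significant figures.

Δa = 2GMr/d³
   = 2 × (6.674 × 10⁻¹¹) × (1.02 × 10²⁶) × (1.35 × 10⁶) / (3.55 × 10⁸)³
   = 4.11 × 10⁻⁴ m/s²

4.11 × 10⁻⁴ m/s²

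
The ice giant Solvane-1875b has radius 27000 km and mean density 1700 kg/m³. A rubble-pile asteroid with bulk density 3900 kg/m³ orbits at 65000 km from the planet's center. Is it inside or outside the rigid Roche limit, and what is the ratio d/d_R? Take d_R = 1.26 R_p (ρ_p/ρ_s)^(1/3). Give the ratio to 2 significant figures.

outside; d/d_R ≈ 2.5

d_R = 1.26 × (27000 km) × (1700/3900)^(1/3) = 25790 km
d/d_R = (65000) / (25790) = 2.5
Since d/d_R > 1, the body is outside the Roche limit.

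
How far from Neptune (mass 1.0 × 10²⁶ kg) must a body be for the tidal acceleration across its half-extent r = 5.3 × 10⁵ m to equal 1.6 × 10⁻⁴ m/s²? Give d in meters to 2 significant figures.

3.5 × 10⁸ m

2GMr/d³ = a_tidal  ⇒  d = (2GMr / a_tidal)^(1/3)
d = (2 × 6.674×10⁻¹¹ × (1.0 × 10²⁶) × (5.3 × 10⁵) / (1.6 × 10⁻⁴))^(1/3)
  = 3.5 × 10⁸ m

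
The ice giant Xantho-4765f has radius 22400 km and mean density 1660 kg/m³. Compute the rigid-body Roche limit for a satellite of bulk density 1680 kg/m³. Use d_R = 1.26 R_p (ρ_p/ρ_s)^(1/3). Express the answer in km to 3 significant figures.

28100 km

d_R = 1.26 × 22400 km × (1660/1680)^(1/3)
    = 28100 km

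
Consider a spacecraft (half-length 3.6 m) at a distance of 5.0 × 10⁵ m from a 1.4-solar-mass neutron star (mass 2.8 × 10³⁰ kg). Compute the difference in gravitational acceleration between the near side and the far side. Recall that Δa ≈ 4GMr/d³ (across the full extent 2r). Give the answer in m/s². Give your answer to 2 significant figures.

The field gradient is 2GM/d³; across the full diameter 2r the difference is 4GMr/d³.
Δg = 4GMr/d³
   = 4 × (6.674 × 10⁻¹¹) × (2.8 × 10³⁰) × (3.6) / (5.0 × 10⁵)³
   = 2.2 × 10⁴ m/s²

2.2 × 10⁴ m/s²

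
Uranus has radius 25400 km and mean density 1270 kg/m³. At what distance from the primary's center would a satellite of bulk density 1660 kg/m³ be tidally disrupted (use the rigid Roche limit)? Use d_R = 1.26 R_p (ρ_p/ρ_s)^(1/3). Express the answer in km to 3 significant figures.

29300 km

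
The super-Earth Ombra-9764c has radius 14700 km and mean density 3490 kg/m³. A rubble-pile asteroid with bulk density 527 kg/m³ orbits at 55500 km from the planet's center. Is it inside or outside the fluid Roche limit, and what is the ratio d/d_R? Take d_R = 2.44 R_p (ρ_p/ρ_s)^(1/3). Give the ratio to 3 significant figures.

d_R = 2.44 × (14700 km) × (3490/527)^(1/3) = 67360 km
d/d_R = (55500) / (67360) = 0.824
Since d/d_R < 1, the body is inside the Roche limit.

inside; d/d_R ≈ 0.824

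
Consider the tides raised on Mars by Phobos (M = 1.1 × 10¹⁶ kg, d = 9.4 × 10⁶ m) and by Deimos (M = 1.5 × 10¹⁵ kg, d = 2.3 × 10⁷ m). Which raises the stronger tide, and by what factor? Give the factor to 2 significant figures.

Phobos, by a factor of ≈ 110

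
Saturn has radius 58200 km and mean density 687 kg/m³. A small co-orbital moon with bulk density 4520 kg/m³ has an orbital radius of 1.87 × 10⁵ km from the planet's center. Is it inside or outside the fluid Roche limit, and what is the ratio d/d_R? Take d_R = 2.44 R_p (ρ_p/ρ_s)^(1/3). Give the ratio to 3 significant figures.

outside; d/d_R ≈ 2.47

d_R = 2.44 × (58200 km) × (687/4520)^(1/3) = 75790 km
d/d_R = (1.87 × 10⁵) / (75790) = 2.47
Since d/d_R > 1, the body is outside the Roche limit.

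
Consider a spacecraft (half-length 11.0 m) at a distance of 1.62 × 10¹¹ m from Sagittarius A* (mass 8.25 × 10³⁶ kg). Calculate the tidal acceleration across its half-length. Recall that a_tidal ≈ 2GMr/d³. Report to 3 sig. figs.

2.85 × 10⁻⁶ m/s²

The tidal stretch is the gradient of GM/d² times the body's extent r, hence the 1/d³ dependence.
Δg = 2GMr/d³
   = 2 × (6.674 × 10⁻¹¹) × (8.25 × 10³⁶) × (11.0) / (1.62 × 10¹¹)³
   = 2.85 × 10⁻⁶ m/s²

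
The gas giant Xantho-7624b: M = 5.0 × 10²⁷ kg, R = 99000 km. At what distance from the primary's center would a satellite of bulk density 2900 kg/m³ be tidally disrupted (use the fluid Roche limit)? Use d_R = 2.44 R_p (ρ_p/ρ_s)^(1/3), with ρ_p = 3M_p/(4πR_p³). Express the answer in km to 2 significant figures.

1.8 × 10⁵ km

ρ_p = 3M_p/(4πR_p³) = 3 × (5.0 × 10²⁷) / (4π × (9.9 × 10⁷ m)³) = 1200 kg/m³
d_R = 2.44 × 99000 km × (1200/2900)^(1/3)
    = 1.8 × 10⁵ km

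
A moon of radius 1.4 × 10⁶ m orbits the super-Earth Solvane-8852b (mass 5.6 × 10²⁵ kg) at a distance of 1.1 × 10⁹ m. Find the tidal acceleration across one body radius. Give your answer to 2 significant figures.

Since r ≪ d, expand the inverse-square field across one radius to get the leading 2GMr/d³ term.
Δa = 2GMr/d³
   = 2 × (6.674 × 10⁻¹¹) × (5.6 × 10²⁵) × (1.4 × 10⁶) / (1.1 × 10⁹)³
   = 7.9 × 10⁻⁶ m/s²

7.9 × 10⁻⁶ m/s²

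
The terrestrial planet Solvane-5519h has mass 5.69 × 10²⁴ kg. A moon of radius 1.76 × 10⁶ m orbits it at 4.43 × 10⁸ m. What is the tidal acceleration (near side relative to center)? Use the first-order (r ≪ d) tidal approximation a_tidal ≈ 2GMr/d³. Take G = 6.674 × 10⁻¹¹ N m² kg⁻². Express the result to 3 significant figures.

1.54 × 10⁻⁵ m/s²

Since r ≪ d, expand the inverse-square field across one radius to get the leading 2GMr/d³ term.
Δa = 2GMr/d³
   = 2 × (6.674 × 10⁻¹¹) × (5.69 × 10²⁴) × (1.76 × 10⁶) / (4.43 × 10⁸)³
   = 1.54 × 10⁻⁵ m/s²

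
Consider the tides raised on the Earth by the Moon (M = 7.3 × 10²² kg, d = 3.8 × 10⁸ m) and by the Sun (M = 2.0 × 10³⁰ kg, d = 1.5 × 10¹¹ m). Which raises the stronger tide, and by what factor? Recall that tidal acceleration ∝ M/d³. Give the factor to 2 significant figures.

The Moon, by a factor of ≈ 2.2

The tide-raising term goes as M/d³ (the gradient of a 1/d² field).
The Moon: (7.3 × 10²²) / (3.8 × 10⁸)³ = 1.330 × 10⁻³
The Sun: (2.0 × 10³⁰) / (1.5 × 10¹¹)³ = 5.926 × 10⁻⁴
Ratio (larger/smaller) = 2.2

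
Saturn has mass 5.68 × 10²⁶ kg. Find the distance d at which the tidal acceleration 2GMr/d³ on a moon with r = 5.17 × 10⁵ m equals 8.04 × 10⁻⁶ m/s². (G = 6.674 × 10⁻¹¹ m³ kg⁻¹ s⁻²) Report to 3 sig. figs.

1.70 × 10⁹ m

2GMr/d³ = a_tidal  ⇒  d = (2GMr / a_tidal)^(1/3)
d = (2 × 6.674×10⁻¹¹ × (5.68 × 10²⁶) × (5.17 × 10⁵) / (8.04 × 10⁻⁶))^(1/3)
  = 1.70 × 10⁹ m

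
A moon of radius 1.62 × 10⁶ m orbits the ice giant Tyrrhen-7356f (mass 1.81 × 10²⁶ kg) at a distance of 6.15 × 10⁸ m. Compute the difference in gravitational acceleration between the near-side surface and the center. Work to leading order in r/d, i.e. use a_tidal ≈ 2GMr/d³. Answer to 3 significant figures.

a_tidal = 2GMr/d³
        = 2 × (6.674 × 10⁻¹¹) × (1.81 × 10²⁶) × (1.62 × 10⁶) / (6.15 × 10⁸)³
        = 1.68 × 10⁻⁴ m/s²

1.68 × 10⁻⁴ m/s²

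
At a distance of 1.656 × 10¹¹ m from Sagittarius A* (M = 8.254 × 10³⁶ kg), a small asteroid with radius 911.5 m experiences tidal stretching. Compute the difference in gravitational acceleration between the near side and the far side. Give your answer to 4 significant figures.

4.423 × 10⁻⁴ m/s²

Δa = 4GMr/d³
   = 4 × (6.674 × 10⁻¹¹) × (8.254 × 10³⁶) × (911.5) / (1.656 × 10¹¹)³
   = 4.423 × 10⁻⁴ m/s²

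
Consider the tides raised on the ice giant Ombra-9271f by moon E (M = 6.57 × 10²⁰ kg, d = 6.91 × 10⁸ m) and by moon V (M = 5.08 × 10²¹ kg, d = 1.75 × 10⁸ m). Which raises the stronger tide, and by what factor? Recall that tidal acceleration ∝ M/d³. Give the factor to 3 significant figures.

Moon V, by a factor of ≈ 476

The tide-raising term goes as M/d³ (the gradient of a 1/d² field).
Moon E: (6.57 × 10²⁰) / (6.91 × 10⁸)³ = 1.991 × 10⁻⁶
Moon V: (5.08 × 10²¹) / (1.75 × 10⁸)³ = 9.479 × 10⁻⁴
Ratio (larger/smaller) = 476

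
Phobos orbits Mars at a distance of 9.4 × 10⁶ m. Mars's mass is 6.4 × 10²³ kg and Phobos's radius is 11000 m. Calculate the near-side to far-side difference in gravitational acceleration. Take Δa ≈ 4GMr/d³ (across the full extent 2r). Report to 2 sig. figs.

2.3 × 10⁻³ m/s²

a_tidal = 4GMr/d³
        = 4 × (6.674 × 10⁻¹¹) × (6.4 × 10²³) × (11000) / (9.4 × 10⁶)³
        = 2.3 × 10⁻³ m/s²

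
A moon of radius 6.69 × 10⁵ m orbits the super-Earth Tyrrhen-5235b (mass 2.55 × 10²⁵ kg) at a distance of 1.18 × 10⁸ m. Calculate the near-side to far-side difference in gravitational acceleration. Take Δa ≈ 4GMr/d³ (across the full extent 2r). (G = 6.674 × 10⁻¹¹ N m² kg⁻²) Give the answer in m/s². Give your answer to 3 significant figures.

a_tidal = 4GMr/d³
        = 4 × (6.674 × 10⁻¹¹) × (2.55 × 10²⁵) × (6.69 × 10⁵) / (1.18 × 10⁸)³
        = 2.77 × 10⁻³ m/s²

2.77 × 10⁻³ m/s²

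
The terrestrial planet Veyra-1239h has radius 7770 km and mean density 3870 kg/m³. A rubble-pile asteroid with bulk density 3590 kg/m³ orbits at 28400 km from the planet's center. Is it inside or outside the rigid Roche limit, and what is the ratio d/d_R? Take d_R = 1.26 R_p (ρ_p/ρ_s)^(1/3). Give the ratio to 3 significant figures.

d_R = 1.26 × (7770 km) × (3870/3590)^(1/3) = 10040 km
d/d_R = (28400) / (10040) = 2.83
Since d/d_R > 1, the body is outside the Roche limit.

outside; d/d_R ≈ 2.83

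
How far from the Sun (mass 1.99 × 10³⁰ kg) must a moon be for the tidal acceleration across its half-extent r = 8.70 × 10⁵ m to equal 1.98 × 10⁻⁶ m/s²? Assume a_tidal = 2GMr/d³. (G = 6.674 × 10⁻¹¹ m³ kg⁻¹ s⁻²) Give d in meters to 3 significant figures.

2GMr/d³ = a_tidal  ⇒  d = (2GMr / a_tidal)^(1/3)
d = (2 × 6.674×10⁻¹¹ × (1.99 × 10³⁰) × (8.70 × 10⁵) / (1.98 × 10⁻⁶))^(1/3)
  = 4.89 × 10¹⁰ m

4.89 × 10¹⁰ m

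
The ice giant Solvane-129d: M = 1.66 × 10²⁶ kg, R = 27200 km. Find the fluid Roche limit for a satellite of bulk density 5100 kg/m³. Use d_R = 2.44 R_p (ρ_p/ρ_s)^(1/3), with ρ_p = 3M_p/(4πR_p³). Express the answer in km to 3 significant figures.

ρ_p = 3M_p/(4πR_p³) = 3 × (1.66 × 10²⁶) / (4π × (2.72 × 10⁷ m)³) = 1970 kg/m³
d_R = 2.44 × 27200 km × (1970/5100)^(1/3)
    = 48300 km

48300 km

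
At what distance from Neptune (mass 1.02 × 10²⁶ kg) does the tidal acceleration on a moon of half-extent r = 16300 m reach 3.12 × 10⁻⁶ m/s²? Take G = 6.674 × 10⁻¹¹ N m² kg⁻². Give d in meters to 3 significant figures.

4.14 × 10⁸ m

2GMr/d³ = a_tidal  ⇒  d = (2GMr / a_tidal)^(1/3)
d = (2 × 6.674×10⁻¹¹ × (1.02 × 10²⁶) × (16300) / (3.12 × 10⁻⁶))^(1/3)
  = 4.14 × 10⁸ m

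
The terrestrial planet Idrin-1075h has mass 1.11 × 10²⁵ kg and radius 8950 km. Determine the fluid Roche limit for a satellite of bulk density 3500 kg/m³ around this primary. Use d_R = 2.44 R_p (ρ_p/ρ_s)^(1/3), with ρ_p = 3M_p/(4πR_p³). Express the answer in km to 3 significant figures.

ρ_p = 3M_p/(4πR_p³) = 3 × (1.11 × 10²⁵) / (4π × (8.95 × 10⁶ m)³) = 3700 kg/m³
d_R = 2.44 × 8950 km × (3700/3500)^(1/3)
    = 22200 km

22200 km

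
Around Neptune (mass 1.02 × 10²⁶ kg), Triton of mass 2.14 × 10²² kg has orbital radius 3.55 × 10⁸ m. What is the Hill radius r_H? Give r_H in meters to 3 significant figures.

1.46 × 10⁷ m

r_H ≈ a (m/3M)^(1/3)
    = (3.55 × 10⁸) × (2.14 × 10²² / (3 × 1.02 × 10²⁶))^(1/3)
    = 1.46 × 10⁷ m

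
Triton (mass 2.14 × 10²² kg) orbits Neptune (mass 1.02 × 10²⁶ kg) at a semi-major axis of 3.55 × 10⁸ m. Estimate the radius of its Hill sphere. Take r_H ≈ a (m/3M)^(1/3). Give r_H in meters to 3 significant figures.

1.46 × 10⁷ m

r_H ≈ a (m/3M)^(1/3)
    = (3.55 × 10⁸) × (2.14 × 10²² / (3 × 1.02 × 10²⁶))^(1/3)
    = 1.46 × 10⁷ m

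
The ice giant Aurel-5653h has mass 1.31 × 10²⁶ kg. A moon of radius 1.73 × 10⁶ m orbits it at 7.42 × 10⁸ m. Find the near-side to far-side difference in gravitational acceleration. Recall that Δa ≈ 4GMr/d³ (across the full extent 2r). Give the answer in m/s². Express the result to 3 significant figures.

1.48 × 10⁻⁴ m/s²

Δg = 4GMr/d³
   = 4 × (6.674 × 10⁻¹¹) × (1.31 × 10²⁶) × (1.73 × 10⁶) / (7.42 × 10⁸)³
   = 1.48 × 10⁻⁴ m/s²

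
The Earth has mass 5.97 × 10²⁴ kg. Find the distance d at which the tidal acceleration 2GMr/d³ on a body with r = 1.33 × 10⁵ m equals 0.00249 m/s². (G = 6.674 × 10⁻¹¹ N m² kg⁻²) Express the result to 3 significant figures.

2GMr/d³ = a_tidal  ⇒  d = (2GMr / a_tidal)^(1/3)
d = (2 × 6.674×10⁻¹¹ × (5.97 × 10²⁴) × (1.33 × 10⁵) / (0.00249))^(1/3)
  = 3.49 × 10⁷ m

3.49 × 10⁷ m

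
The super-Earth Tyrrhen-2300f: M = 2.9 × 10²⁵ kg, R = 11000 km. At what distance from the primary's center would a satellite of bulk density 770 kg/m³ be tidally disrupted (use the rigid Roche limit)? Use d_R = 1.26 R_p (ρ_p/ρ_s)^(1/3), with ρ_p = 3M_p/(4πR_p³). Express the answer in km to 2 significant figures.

ρ_p = 3M_p/(4πR_p³) = 3 × (2.9 × 10²⁵) / (4π × (1.1 × 10⁷ m)³) = 5200 kg/m³
d_R = 1.26 × 11000 km × (5200/770)^(1/3)
    = 26000 km

26000 km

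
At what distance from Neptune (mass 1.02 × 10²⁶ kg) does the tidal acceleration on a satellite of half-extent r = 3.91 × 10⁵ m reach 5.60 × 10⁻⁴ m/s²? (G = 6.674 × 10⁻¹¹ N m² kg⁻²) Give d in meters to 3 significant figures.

2GMr/d³ = a_tidal  ⇒  d = (2GMr / a_tidal)^(1/3)
d = (2 × 6.674×10⁻¹¹ × (1.02 × 10²⁶) × (3.91 × 10⁵) / (5.60 × 10⁻⁴))^(1/3)
  = 2.12 × 10⁸ m

2.12 × 10⁸ m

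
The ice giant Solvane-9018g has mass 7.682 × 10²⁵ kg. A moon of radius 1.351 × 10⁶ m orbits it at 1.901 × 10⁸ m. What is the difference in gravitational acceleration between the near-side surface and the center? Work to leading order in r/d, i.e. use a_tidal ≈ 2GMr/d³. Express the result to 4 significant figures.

2.017 × 10⁻³ m/s²

Differencing GM/(d−r)² and GM/d² to first order in r/d gives 2GMr/d³.
Δg = 2GMr/d³
   = 2 × (6.674 × 10⁻¹¹) × (7.682 × 10²⁵) × (1.351 × 10⁶) / (1.901 × 10⁸)³
   = 2.017 × 10⁻³ m/s²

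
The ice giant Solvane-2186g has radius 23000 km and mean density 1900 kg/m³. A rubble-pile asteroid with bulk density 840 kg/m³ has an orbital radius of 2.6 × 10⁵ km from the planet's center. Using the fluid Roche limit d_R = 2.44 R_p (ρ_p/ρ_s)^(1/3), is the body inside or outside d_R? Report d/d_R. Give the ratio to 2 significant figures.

outside; d/d_R ≈ 3.5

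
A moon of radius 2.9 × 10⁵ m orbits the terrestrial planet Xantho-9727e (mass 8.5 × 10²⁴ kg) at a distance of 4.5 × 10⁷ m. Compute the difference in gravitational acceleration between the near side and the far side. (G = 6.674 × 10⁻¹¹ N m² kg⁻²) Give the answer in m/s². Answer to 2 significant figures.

7.2 × 10⁻³ m/s²

Δg = 4GMr/d³
   = 4 × (6.674 × 10⁻¹¹) × (8.5 × 10²⁴) × (2.9 × 10⁵) / (4.5 × 10⁷)³
   = 7.2 × 10⁻³ m/s²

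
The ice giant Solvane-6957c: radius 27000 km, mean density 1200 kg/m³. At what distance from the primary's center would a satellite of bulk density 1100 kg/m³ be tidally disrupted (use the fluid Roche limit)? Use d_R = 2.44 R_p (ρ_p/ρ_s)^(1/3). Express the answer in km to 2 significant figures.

d_R = 2.44 × 27000 km × (1200/1100)^(1/3)
    = 68000 km

68000 km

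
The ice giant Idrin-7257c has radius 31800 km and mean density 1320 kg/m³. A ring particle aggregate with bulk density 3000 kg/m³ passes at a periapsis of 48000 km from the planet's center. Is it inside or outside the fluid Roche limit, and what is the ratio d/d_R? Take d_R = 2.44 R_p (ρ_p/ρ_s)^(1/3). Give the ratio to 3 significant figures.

d_R = 2.44 × (31800 km) × (1320/3000)^(1/3) = 59020 km
d/d_R = (48000) / (59020) = 0.813
Since d/d_R < 1, the body is inside the Roche limit.

inside; d/d_R ≈ 0.813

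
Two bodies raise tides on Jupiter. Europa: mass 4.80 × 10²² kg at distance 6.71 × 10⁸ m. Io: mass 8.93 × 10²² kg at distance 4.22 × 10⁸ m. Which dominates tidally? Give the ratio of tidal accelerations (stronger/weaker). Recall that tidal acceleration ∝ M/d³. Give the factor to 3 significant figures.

Tidal acceleration ∝ M/d³, so compare M/d³ for each.
Europa: (4.80 × 10²²) / (6.71 × 10⁸)³ = 1.589 × 10⁻⁴
Io: (8.93 × 10²²) / (4.22 × 10⁸)³ = 1.188 × 10⁻³
Ratio (larger/smaller) = 7.48

Io, by a factor of ≈ 7.48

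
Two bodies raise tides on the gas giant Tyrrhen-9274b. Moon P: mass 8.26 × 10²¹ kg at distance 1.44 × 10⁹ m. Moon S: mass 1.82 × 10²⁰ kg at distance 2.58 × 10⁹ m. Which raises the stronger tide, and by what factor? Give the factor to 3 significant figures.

Tidal acceleration ∝ M/d³, so compare M/d³ for each.
Moon P: (8.26 × 10²¹) / (1.44 × 10⁹)³ = 2.766 × 10⁻⁶
Moon S: (1.82 × 10²⁰) / (2.58 × 10⁹)³ = 1.060 × 10⁻⁸
Ratio (larger/smaller) = 261

Moon P, by a factor of ≈ 261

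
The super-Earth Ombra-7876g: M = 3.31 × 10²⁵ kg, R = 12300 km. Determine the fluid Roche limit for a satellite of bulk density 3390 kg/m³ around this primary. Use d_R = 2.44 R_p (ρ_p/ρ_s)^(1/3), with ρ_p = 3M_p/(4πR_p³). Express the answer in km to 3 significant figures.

ρ_p = 3M_p/(4πR_p³) = 3 × (3.31 × 10²⁵) / (4π × (1.23 × 10⁷ m)³) = 4250 kg/m³
d_R = 2.44 × 12300 km × (4250/3390)^(1/3)
    = 32400 km

32400 km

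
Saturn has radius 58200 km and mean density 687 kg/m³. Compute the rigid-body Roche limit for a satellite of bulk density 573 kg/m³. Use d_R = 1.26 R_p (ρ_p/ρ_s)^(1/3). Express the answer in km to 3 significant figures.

77900 km

d_R = 1.26 × 58200 km × (687/573)^(1/3)
    = 77900 km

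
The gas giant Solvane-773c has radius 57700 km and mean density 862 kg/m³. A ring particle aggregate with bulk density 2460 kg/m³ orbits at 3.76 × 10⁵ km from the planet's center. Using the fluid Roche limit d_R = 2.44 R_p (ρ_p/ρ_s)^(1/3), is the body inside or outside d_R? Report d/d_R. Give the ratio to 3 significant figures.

outside; d/d_R ≈ 3.79

d_R = 2.44 × (57700 km) × (862/2460)^(1/3) = 99260 km
d/d_R = (3.76 × 10⁵) / (99260) = 3.79
Since d/d_R > 1, the body is outside the Roche limit.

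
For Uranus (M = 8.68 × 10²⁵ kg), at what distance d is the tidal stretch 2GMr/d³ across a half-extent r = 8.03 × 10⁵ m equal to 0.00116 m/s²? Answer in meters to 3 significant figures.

2.00 × 10⁸ m

2GMr/d³ = a_tidal  ⇒  d = (2GMr / a_tidal)^(1/3)
d = (2 × 6.674×10⁻¹¹ × (8.68 × 10²⁵) × (8.03 × 10⁵) / (0.00116))^(1/3)
  = 2.00 × 10⁸ m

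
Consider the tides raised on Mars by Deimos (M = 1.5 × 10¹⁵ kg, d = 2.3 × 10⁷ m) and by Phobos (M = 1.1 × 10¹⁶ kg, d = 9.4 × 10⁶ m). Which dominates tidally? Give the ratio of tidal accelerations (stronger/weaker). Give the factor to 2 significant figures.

Phobos, by a factor of ≈ 110

Tidal stretch scales as M/d³; compute that for each body.
Deimos: (1.5 × 10¹⁵) / (2.3 × 10⁷)³ = 1.233 × 10⁻⁷
Phobos: (1.1 × 10¹⁶) / (9.4 × 10⁶)³ = 1.324 × 10⁻⁵
Ratio (larger/smaller) = 110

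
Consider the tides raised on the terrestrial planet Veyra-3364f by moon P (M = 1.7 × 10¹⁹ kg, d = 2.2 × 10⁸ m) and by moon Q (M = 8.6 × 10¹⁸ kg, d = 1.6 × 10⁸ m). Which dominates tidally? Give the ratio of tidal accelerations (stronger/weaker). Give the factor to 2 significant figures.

Tidal stretch scales as M/d³; compute that for each body.
Moon P: (1.7 × 10¹⁹) / (2.2 × 10⁸)³ = 1.597 × 10⁻⁶
Moon Q: (8.6 × 10¹⁸) / (1.6 × 10⁸)³ = 2.100 × 10⁻⁶
Ratio (larger/smaller) = 1.3

Moon Q, by a factor of ≈ 1.3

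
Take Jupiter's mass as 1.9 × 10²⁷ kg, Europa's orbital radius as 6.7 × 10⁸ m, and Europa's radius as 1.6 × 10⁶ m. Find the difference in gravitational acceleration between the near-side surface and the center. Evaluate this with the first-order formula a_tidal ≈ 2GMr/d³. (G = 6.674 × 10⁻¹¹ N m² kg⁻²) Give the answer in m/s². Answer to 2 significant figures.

1.3 × 10⁻³ m/s²

Δa = 2GMr/d³
   = 2 × (6.674 × 10⁻¹¹) × (1.9 × 10²⁷) × (1.6 × 10⁶) / (6.7 × 10⁸)³
   = 1.3 × 10⁻³ m/s²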